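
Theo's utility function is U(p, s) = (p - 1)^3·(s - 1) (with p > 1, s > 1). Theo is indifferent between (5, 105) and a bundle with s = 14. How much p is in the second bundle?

p = 9

U(5, 105) = 6656.
Set U(p, 14) = 6656 and solve.
With s = 14: (14 − 1) = 13, so (p − 1)^3 = 6656/13 = 512.
Taking the cube root (with p > 1): p − 1 = 8, so p = 9.
Check: U(9, 14) = 6656.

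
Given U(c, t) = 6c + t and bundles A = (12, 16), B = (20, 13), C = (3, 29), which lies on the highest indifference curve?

Bundle B

Evaluate utility at each bundle:
U(A) = 88.
U(B) = 133.
U(C) = 47.
Highest utility is B, so B ≻ A ≻ C.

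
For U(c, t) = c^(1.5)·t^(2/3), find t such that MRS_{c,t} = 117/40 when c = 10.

MU_c = 1.5·√c·t^(2/3) and MU_t = 2/3·c^(1.5)·t^(-1/3).
MRS = MU_c/MU_t = (2.25)·t/c.
Substitute c = 10: MRS = t/(40/9). Setting t/(40/9) = 117/40 gives t = (117/40)·(40/9) = 13.

t = 13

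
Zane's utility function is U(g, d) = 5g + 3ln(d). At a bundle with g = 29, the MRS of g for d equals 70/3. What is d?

d = 14

MU_g = 5, MU_d = 3/d.
MRS = 5 ÷ (3/d).
MRS depends only on d: (5/3)·d = 70/3 ⇒ d = (70/3)/(5/3) = 14.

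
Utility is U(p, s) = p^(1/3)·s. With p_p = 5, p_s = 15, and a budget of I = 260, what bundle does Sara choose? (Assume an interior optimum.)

MU_p = 1/3·p^(-2/3)·s and MU_s = p^(1/3).
MRS = MU_p/MU_s = (1/3)·s/p.
Tangency: set MRS = p_p/p_s = 5/15 = 1/3.
So (1/3)·s/p = 1/3, i.e. s = p.
Substitute into the budget 5·p + 15·s = 260: 20·p = 260, so p* = 13.
Then s* = 13.

p* = 13, s* = 13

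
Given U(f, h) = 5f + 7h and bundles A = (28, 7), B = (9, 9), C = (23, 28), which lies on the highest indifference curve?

Bundle C

Evaluate utility at each bundle:
U(A) = 189.
U(B) = 108.
U(C) = 311.
Highest utility is C, so C ≻ A ≻ B.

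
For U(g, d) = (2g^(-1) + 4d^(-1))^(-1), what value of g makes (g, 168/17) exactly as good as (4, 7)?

U depends on (g, d) only through S = 2g^(-1) + 4d^(-1), so equal utility means equal S. At (4, 7): S = 15/14.
With d = 168/17: 4·(168/17)^(-1) = 17/42, so 2g^(-1) = 15/14 − 17/42 = 2/3, i.e. g^(-1) = 1/3.
Hence g = 1/(1/3) = 3.
Check: U(3, 168/17) = 0.9333.

g = 3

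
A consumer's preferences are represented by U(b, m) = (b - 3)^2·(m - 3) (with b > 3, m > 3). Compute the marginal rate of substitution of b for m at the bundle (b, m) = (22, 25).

MU_b = 2·(b−3)·(m−3), MU_m = (b−3)^2.
MRS = (2/1)·(m−3)/(b−3).
At (22, 25): MRS = 44/19.
That is, one extra unit of b is worth 44/19 units of m at the margin.

MRS = 44/19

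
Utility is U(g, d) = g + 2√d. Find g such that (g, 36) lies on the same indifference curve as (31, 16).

g = 27

U(31, 16) = 39.
Set U(g, 36) = 39 and solve.
With d = 36: √36 = 6, so g = 39 − 2·6 = 27.
Check: U(27, 36) = 39.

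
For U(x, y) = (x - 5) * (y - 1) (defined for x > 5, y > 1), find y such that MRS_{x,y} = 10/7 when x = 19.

y = 21

MU_x = (y−1), MU_y = (x−5).
MRS = (y−1)/(x−5).
Substitute x = 19: MRS = (y − 1)/14. Setting this equal to 10/7 gives y − 1 = (10/7)·14 = 20, so y = 21.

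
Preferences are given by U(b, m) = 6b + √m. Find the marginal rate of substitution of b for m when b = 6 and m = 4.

MU_b = 6, MU_m = 1/(2√m).
MRS = 6 ÷ (1/(2√m)).
At (6, 4): MRS = 24.
The indifference curve has slope −24 at this bundle.

MRS = 24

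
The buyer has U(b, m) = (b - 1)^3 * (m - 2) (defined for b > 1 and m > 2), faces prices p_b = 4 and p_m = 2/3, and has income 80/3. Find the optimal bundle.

MU_b = 3·(b−1)^2·(m−2), MU_m = (b−1)^3.
MRS = (3/1)·(m−2)/(b−1).
Tangency: set MRS = p_b/p_m = 4/(2/3) = 6.
So (3/1)·(m − 2)/(b − 1) = 6, i.e. (m − 2) = 2·(b − 1).
Rewrite the budget in excess-of-subsistence terms: 4·(b − 1) + (2/3)·(m − 2) = 80/3 − 4·1 − (2/3)·2 = 64/3.
Substituting, (16/3)·(b − 1) = 64/3, so b − 1 = 4 and b* = 5.
Then m − 2 = 2·4 = 8, so m* = 10.

b* = 5, m* = 10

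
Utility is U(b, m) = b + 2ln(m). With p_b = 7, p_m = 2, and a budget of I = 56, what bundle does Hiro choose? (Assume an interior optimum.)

MU_b = 1, MU_m = 2/m.
MRS = 1 ÷ (2/m).
Tangency: set MRS = p_b/p_m = 7/2 = 3.5.
MRS depends only on m: 0.5·m = 3.5 ⇒ m* = 3.5/0.5 = 7.
From the budget, 7·b = 56 − 2·7 = 42, so b* = 6.

b* = 6, m* = 7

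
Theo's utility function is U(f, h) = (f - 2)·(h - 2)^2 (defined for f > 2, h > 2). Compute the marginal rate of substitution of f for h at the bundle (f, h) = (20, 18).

MRS = 4/9

MU_f = (h−2)^2, MU_h = 2·(f−2)·(h−2).
MRS = (1/2)·(h−2)/(f−2).
At (20, 18): MRS = 4/9.
That is, one extra unit of f is worth 4/9 units of h at the margin.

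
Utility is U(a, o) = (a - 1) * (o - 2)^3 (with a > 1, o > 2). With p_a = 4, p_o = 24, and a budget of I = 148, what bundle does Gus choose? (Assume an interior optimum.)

MU_a = (o−2)^3, MU_o = 3·(a−1)·(o−2)^2.
MRS = (1/3)·(o−2)/(a−1).
Tangency: set MRS = p_a/p_o = 4/24 = 1/6.
So (1/3)·(o − 2)/(a − 1) = 1/6, i.e. (o − 2) = 0.5·(a − 1).
Rewrite the budget in excess-of-subsistence terms: 4·(a − 1) + 24·(o − 2) = 148 − 4·1 − 24·2 = 96.
Substituting, 16·(a − 1) = 96, so a − 1 = 6 and a* = 7.
Then o − 2 = 0.5·6 = 3, so o* = 5.

a* = 7, o* = 5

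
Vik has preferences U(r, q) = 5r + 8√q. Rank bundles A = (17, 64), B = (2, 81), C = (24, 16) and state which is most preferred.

Bundle C

Evaluate utility at each bundle:
U(A) = 149.000.
U(B) = 82.000.
U(C) = 152.000.
Highest utility is C, so C ≻ A ≻ B.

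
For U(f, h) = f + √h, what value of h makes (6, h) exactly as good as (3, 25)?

U(3, 25) = 8.
Set U(6, h) = 8 and solve.
With f = 6: √h = 8 − 6 = 2, so √h = 2 and h = 4.
Check: U(6, 4) = 8.

h = 4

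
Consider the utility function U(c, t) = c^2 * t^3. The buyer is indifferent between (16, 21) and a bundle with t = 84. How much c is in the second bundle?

c = 2

U(16, 21) = 2370816.
Set U(c, 84) = 2370816 and solve.
With t = 84: 84^3 = 592704, so c^2 = 2370816/592704 = 4; taking the square root, c = 2.
Check: U(2, 84) = 2370816.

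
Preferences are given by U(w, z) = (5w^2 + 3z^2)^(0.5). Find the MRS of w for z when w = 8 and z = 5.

For CES with ρ = 2, MRS = (5/3)·(z/w)^(-1).
At (8, 5): MRS = 8/3.
That is, one extra unit of w is worth 8/3 units of z at the margin.

MRS = 8/3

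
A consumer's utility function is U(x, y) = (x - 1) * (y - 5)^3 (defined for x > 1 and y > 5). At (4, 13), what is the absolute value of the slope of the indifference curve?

MRS = 8/9

MU_x = (y−5)^3, MU_y = 3·(x−1)·(y−5)^2.
MRS = (1/3)·(y−5)/(x−1).
At (4, 13): MRS = 8/9.
The indifference curve has slope −8/9 at this bundle.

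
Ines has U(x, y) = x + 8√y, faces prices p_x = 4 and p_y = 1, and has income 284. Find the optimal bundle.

MU_x = 1, MU_y = 8/(2√y).
MRS = 1 ÷ (8/(2√y)).
Tangency: set MRS = p_x/p_y = 4/1 = 4.
MRS depends only on y: 0.25·√y = 4 ⇒ √y = 4/0.25 = 16 ⇒ y* = 256.
From the budget, 4·x = 284 − 1·256 = 28, so x* = 7.

x* = 7, y* = 256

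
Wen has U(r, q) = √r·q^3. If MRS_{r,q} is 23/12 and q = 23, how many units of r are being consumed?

MU_r = 0.5·r^(-0.5)·q^3 and MU_q = 3·√r·q^2.
MRS = MU_r/MU_q = (1/6)·q/r.
Substitute q = 23: MRS = (23/6)/r. Setting (23/6)/r = 23/12 gives r = (23/6)/(23/12) = 2.

r = 2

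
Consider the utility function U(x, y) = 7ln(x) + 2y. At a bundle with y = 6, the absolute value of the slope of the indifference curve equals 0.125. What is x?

x = 28

MU_x = 7/x, MU_y = 2.
MRS = 7/x ÷ 2.
MRS depends only on x: 3.5/x = 0.125 ⇒ x = 3.5/0.125 = 28.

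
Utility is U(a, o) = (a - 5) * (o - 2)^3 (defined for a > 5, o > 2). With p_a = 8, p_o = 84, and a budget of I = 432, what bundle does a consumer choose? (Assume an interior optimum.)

a* = 12, o* = 4

MU_a = (o−2)^3, MU_o = 3·(a−5)·(o−2)^2.
MRS = (1/3)·(o−2)/(a−5).
Tangency: set MRS = p_a/p_o = 8/84 = 2/21.
So (1/3)·(o − 2)/(a − 5) = 2/21, i.e. (o − 2) = (2/7)·(a − 5).
Rewrite the budget in excess-of-subsistence terms: 8·(a − 5) + 84·(o − 2) = 432 − 8·5 − 84·2 = 224.
Substituting, 32·(a − 5) = 224, so a − 5 = 7 and a* = 12.
Then o − 2 = (2/7)·7 = 2, so o* = 4.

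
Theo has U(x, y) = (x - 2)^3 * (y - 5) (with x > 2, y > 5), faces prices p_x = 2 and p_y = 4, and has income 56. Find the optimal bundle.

x* = 14, y* = 7

MU_x = 3·(x−2)^2·(y−5), MU_y = (x−2)^3.
MRS = (3/1)·(y−5)/(x−2).
Tangency: set MRS = p_x/p_y = 2/4 = 0.5.
So (3/1)·(y − 5)/(x − 2) = 0.5, i.e. (y − 5) = (1/6)·(x − 2).
Rewrite the budget in excess-of-subsistence terms: 2·(x − 2) + 4·(y − 5) = 56 − 2·2 − 4·5 = 32.
Substituting, (8/3)·(x − 2) = 32, so x − 2 = 12 and x* = 14.
Then y − 5 = (1/6)·12 = 2, so y* = 7.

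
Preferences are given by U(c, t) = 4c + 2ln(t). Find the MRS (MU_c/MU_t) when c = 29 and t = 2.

MU_c = 4, MU_t = 2/t.
MRS = 4 ÷ (2/t).
At (29, 2): MRS = 4.
That is, one extra unit of c is worth 4 units of t at the margin.

MRS = 4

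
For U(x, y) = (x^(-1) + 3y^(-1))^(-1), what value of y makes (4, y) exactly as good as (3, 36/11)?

y = 3

U depends on (x, y) only through S = x^(-1) + 3y^(-1), so equal utility means equal S. At (3, 36/11): S = 1.25.
With x = 4: 4^(-1) = 0.25, so 3y^(-1) = 1.25 − 0.25 = 1, i.e. y^(-1) = 1/3.
Hence y = 1/(1/3) = 3.
Check: U(4, 3) = 0.8.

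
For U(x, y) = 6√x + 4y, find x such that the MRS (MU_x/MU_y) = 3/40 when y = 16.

MU_x = 6/(2√x), MU_y = 4.
MRS = 6/(2√x) ÷ 4.
MRS depends only on x: 0.75/√x = 3/40 ⇒ √x = 0.75/(3/40) = 10 ⇒ x = 100.

x = 100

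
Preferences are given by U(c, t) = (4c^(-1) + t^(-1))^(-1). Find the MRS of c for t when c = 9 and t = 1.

MRS = 4/81

For CES with ρ = -1, MRS = (4/1)·(t/c)^2.
At (9, 1): MRS = 4/81.
So at (9, 1) the consumer would give up 4/81 units of t for one more unit of c.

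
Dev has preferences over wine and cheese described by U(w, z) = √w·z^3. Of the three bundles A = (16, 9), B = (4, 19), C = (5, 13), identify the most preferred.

Bundle B

Evaluate utility at each bundle:
U(A) = 2916.000.
U(B) = 13718.000.
U(C) = 4912.641.
Highest utility is B, so B ≻ C ≻ A.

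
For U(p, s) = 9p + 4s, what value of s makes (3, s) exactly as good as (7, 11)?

U(7, 11) = 107.
Set U(3, s) = 107 and solve.
9·3 + 4s = 107 ⇒ 4s = 80 ⇒ s = 20.
Check: U(3, 20) = 107.

s = 20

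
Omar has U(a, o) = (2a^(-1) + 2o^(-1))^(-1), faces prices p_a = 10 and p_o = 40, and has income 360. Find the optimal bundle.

a* = 12, o* = 6

For CES with ρ = -1, MRS = (o/a)^2.
Tangency: set MRS = p_a/p_o = 10/40 = 0.25.
So (o/a)^2 = 0.25; taking the square root, o/a = 0.5, i.e. o = 0.5·a.
Substitute into the budget 10·a + 40·o = 360: 30·a = 360, so a* = 12 and o* = 0.5·12 = 6.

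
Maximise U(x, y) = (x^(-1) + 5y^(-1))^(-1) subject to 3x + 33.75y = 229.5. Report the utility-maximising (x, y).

For CES with ρ = -1, MRS = (1/5)·(y/x)^2.
Tangency: set MRS = p_x/p_y = 3/33.75 = 4/45.
So (y/x)^2 = 4/9; taking the square root, y/x = 2/3, i.e. y = (2/3)·x.
Substitute into the budget 3·x + 33.75·y = 229.5: 25.5·x = 229.5, so x* = 9 and y* = (2/3)·9 = 6.

x* = 9, y* = 6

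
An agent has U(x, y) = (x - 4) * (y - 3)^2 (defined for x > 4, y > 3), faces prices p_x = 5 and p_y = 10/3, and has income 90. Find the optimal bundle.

MU_x = (y−3)^2, MU_y = 2·(x−4)·(y−3).
MRS = (1/2)·(y−3)/(x−4).
Tangency: set MRS = p_x/p_y = 5/(10/3) = 1.5.
So (1/2)·(y − 3)/(x − 4) = 1.5, i.e. (y − 3) = 3·(x − 4).
Rewrite the budget in excess-of-subsistence terms: 5·(x − 4) + (10/3)·(y − 3) = 90 − 5·4 − (10/3)·3 = 60.
Substituting, 15·(x − 4) = 60, so x − 4 = 4 and x* = 8.
Then y − 3 = 3·4 = 12, so y* = 15.

x* = 8, y* = 15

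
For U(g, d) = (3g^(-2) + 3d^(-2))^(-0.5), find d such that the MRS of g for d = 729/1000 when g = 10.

d = 9

For CES with ρ = -2, MRS = (d/g)^3.
Setting (d/10)^3 = 729/1000 gives d/10 = 0.9 and d = 9.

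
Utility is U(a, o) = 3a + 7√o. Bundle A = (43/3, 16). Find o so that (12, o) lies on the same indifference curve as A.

o = 25

U(43/3, 16) = 71.
Set U(12, o) = 71 and solve.
With a = 12: 7√o = 71 − 3·12 = 35, so √o = 5 and o = 25.
Check: U(12, 25) = 71.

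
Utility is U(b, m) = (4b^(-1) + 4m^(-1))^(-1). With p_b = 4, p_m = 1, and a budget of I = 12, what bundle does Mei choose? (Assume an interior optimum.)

For CES with ρ = -1, MRS = (m/b)^2.
Tangency: set MRS = p_b/p_m = 4/1 = 4.
So (m/b)^2 = 4; taking the square root, m/b = 2, i.e. m = 2·b.
Substitute into the budget 4·b + 1·m = 12: 6·b = 12, so b* = 2 and m* = 2·2 = 4.

b* = 2, m* = 4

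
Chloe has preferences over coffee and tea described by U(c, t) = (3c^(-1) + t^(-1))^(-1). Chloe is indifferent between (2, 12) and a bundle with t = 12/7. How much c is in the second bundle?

c = 3

U depends on (c, t) only through S = 3c^(-1) + t^(-1), so equal utility means equal S. At (2, 12): S = 19/12.
With t = 12/7: (12/7)^(-1) = 7/12, so 3c^(-1) = 19/12 − 7/12 = 1, i.e. c^(-1) = 1/3.
Hence c = 1/(1/3) = 3.
Check: U(3, 12/7) = 0.6316.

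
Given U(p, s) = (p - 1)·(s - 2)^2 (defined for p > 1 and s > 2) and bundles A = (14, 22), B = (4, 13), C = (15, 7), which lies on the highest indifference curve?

Evaluate utility at each bundle:
U(A) = 5200.
U(B) = 363.
U(C) = 350.
Highest utility is A, so A ≻ B ≻ C.

Bundle A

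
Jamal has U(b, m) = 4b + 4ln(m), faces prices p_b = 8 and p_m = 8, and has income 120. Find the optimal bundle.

b* = 14, m* = 1

MU_b = 4, MU_m = 4/m.
MRS = 4 ÷ (4/m).
Tangency: set MRS = p_b/p_m = 8/8 = 1.
MRS depends only on m: m = 1 ⇒ m* = 1.
From the budget, 8·b = 120 − 8·1 = 112, so b* = 14.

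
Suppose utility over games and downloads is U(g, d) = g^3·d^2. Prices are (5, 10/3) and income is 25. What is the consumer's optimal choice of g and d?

MU_g = 3·g^2·d^2 and MU_d = 2·g^3·d.
MRS = MU_g/MU_d = (3/2)·d/g.
Tangency: set MRS = p_g/p_d = 5/(10/3) = 1.5.
So (3/2)·d/g = 1.5, i.e. d = g.
Substitute into the budget 5·g + (10/3)·d = 25: (25/3)·g = 25, so g* = 3.
Then d* = 3.

g* = 3, d* = 3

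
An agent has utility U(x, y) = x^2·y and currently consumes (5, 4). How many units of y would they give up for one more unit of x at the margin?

MRS = 1.6

MU_x = 2·x·y and MU_y = x^2.
MRS = MU_x/MU_y = (2/1)·y/x.
At (5, 4): MRS = 1.6.
So at (5, 4) the consumer would give up 1.6 units of y for one more unit of x.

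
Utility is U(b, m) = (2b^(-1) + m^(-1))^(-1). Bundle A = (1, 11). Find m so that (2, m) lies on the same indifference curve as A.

U depends on (b, m) only through S = 2b^(-1) + m^(-1), so equal utility means equal S. At (1, 11): S = 23/11.
With b = 2: 2·2^(-1) = 1, so m^(-1) = 23/11 − 1 = 12/11.
Hence m = 1/(12/11) = 11/12.
Check: U(2, 11/12) = 0.4783.

m = 11/12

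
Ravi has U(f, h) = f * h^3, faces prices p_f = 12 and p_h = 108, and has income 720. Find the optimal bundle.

MU_f = h^3 and MU_h = 3·f·h^2.
MRS = MU_f/MU_h = (1/3)·h/f.
Tangency: set MRS = p_f/p_h = 12/108 = 1/9.
So (1/3)·h/f = 1/9, i.e. h = (1/3)·f.
Substitute into the budget 12·f + 108·h = 720: 48·f = 720, so f* = 15.
Then h* = (1/3)·15 = 5.

f* = 15, h* = 5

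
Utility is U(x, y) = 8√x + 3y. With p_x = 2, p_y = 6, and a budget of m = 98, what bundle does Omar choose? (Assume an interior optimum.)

MU_x = 8/(2√x), MU_y = 3.
MRS = 8/(2√x) ÷ 3.
Tangency: set MRS = p_x/p_y = 2/6 = 1/3.
MRS depends only on x: (4/3)/√x = 1/3 ⇒ √x = (4/3)/(1/3) = 4 ⇒ x* = 16.
From the budget, 6·y = 98 − 2·16 = 66, so y* = 11.

x* = 16, y* = 11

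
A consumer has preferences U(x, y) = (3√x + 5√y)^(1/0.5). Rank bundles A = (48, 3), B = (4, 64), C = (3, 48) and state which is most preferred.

Bundle B

Evaluate utility at each bundle:
U(A) = 867.000.
U(B) = 2116.000.
U(C) = 1587.000.
Highest utility is B, so B ≻ C ≻ A.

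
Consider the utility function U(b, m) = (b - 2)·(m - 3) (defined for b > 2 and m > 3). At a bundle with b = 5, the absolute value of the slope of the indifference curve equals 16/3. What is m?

MU_b = (m−3), MU_m = (b−2).
MRS = (m−3)/(b−2).
Substitute b = 5: MRS = (m − 3)/3. Setting this equal to 16/3 gives m − 3 = (16/3)·3 = 16, so m = 19.

m = 19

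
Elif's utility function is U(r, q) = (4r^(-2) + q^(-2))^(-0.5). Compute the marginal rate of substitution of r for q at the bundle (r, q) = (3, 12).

MRS = 256

For CES with ρ = -2, MRS = (4/1)·(q/r)^3.
At (3, 12): MRS = 256.
The indifference curve has slope −256 at this bundle.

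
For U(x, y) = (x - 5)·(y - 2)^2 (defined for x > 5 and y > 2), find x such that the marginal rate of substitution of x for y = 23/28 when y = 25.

MU_x = (y−2)^2, MU_y = 2·(x−5)·(y−2).
MRS = (1/2)·(y−2)/(x−5).
Substitute y = 25: MRS = 11.5/(x − 5). Setting this equal to 23/28 gives x − 5 = 11.5/(23/28) = 14, so x = 19.

x = 19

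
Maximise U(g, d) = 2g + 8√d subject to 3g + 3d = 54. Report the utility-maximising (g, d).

MU_g = 2, MU_d = 8/(2√d).
MRS = 2 ÷ (8/(2√d)).
Tangency: set MRS = p_g/p_d = 3/3 = 1.
MRS depends only on d: 0.5·√d = 1 ⇒ √d = 1/0.5 = 2 ⇒ d* = 4.
From the budget, 3·g = 54 − 3·4 = 42, so g* = 14.

g* = 14, d* = 4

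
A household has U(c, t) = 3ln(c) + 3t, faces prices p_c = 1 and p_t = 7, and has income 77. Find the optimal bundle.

MU_c = 3/c, MU_t = 3.
MRS = 3/c ÷ 3.
Tangency: set MRS = p_c/p_t = 1/7.
MRS depends only on c: 1/c = 1/7 ⇒ c* = 1/(1/7) = 7.
From the budget, 7·t = 77 − 1·7 = 70, so t* = 10.

c* = 7, t* = 10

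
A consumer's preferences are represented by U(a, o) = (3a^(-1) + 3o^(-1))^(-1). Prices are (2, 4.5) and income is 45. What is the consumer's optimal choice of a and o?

For CES with ρ = -1, MRS = (o/a)^2.
Tangency: set MRS = p_a/p_o = 2/4.5 = 4/9.
So (o/a)^2 = 4/9; taking the square root, o/a = 2/3, i.e. o = (2/3)·a.
Substitute into the budget 2·a + 4.5·o = 45: 5·a = 45, so a* = 9 and o* = (2/3)·9 = 6.

a* = 9, o* = 6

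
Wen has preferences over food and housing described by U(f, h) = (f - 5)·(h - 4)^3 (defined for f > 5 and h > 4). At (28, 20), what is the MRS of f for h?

MU_f = (h−4)^3, MU_h = 3·(f−5)·(h−4)^2.
MRS = (1/3)·(h−4)/(f−5).
At (28, 20): MRS = 16/69.
So at (28, 20) the consumer would give up 16/69 units of h for one more unit of f.

MRS = 16/69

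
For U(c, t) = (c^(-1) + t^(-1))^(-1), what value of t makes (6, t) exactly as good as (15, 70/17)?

U depends on (c, t) only through S = c^(-1) + t^(-1), so equal utility means equal S. At (15, 70/17): S = 13/42.
With c = 6: 6^(-1) = 1/6, so t^(-1) = 13/42 − 1/6 = 1/7.
Hence t = 1/(1/7) = 7.
Check: U(6, 7) = 3.2308.

t = 7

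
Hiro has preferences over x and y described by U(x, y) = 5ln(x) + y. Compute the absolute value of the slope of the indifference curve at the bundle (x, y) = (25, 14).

MRS = 0.2

MU_x = 5/x, MU_y = 1.
MRS = 5/x ÷ 1.
At (25, 14): MRS = 0.2.
The indifference curve has slope −0.2 at this bundle.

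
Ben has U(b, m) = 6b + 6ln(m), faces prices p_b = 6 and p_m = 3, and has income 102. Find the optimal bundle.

b* = 16, m* = 2

MU_b = 6, MU_m = 6/m.
MRS = 6 ÷ (6/m).
Tangency: set MRS = p_b/p_m = 6/3 = 2.
MRS depends only on m: m = 2 ⇒ m* = 2.
From the budget, 6·b = 102 − 3·2 = 96, so b* = 16.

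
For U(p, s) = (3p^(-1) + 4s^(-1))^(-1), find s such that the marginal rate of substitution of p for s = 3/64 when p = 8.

s = 2

For CES with ρ = -1, MRS = (3/4)·(s/p)^2.
Setting (3/4)·(s/8)^2 = 3/64 gives (s/8)^2 = 1/16, so s/8 = 0.25 and s = 2.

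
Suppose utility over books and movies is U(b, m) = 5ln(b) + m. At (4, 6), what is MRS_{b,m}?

MRS = 1.25

MU_b = 5/b, MU_m = 1.
MRS = 5/b ÷ 1.
At (4, 6): MRS = 1.25.
That is, one extra unit of b is worth 1.25 units of m at the margin.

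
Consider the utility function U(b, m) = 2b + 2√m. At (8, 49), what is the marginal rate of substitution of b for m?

MRS = 14

MU_b = 2, MU_m = 2/(2√m).
MRS = 2 ÷ (2/(2√m)).
At (8, 49): MRS = 14.
The indifference curve has slope −14 at this bundle.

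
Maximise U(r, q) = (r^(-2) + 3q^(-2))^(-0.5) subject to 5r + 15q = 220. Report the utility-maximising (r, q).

For CES with ρ = -2, MRS = (1/3)·(q/r)^3.
Tangency: set MRS = p_r/p_q = 5/15 = 1/3.
So (q/r)^3 = 1; taking the cube root, q/r = 1, i.e. q = r.
Substitute into the budget 5·r + 15·q = 220: 20·r = 220, so r* = 11 and q* = 11.

r* = 11, q* = 11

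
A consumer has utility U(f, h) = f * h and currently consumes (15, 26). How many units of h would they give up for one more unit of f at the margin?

MU_f = h and MU_h = f.
MRS = MU_f/MU_h = h/f.
At (15, 26): MRS = 26/15.
The indifference curve has slope −26/15 at this bundle.

MRS = 26/15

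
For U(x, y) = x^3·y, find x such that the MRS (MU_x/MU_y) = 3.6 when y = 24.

MU_x = 3·x^2·y and MU_y = x^3.
MRS = MU_x/MU_y = (3/1)·y/x.
Substitute y = 24: MRS = 72/x. Setting 72/x = 3.6 gives x = 72/3.6 = 20.

x = 20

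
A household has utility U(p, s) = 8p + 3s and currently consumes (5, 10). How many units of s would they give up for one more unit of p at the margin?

MU_p = 8, MU_s = 3, so MRS = 8/3 at every bundle.
At (5, 10): MRS = 8/3.
That is, one extra unit of p is worth 8/3 units of s at the margin.

MRS = 8/3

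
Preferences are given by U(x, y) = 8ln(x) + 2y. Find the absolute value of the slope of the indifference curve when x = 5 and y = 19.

MU_x = 8/x, MU_y = 2.
MRS = 8/x ÷ 2.
At (5, 19): MRS = 0.8.
That is, one extra unit of x is worth 0.8 units of y at the margin.

MRS = 0.8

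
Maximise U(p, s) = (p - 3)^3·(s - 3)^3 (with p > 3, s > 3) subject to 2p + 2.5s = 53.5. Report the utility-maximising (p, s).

p* = 13, s* = 11

MU_p = 3·(p−3)^2·(s−3)^3, MU_s = 3·(p−3)^3·(s−3)^2.
MRS = (s−3)/(p−3).
Tangency: set MRS = p_p/p_s = 2/2.5 = 0.8.
So (s − 3)/(p − 3) = 0.8, i.e. (s − 3) = 0.8·(p − 3).
Rewrite the budget in excess-of-subsistence terms: 2·(p − 3) + 2.5·(s − 3) = 53.5 − 2·3 − 2.5·3 = 40.
Substituting, 4·(p − 3) = 40, so p − 3 = 10 and p* = 13.
Then s − 3 = 0.8·10 = 8, so s* = 11.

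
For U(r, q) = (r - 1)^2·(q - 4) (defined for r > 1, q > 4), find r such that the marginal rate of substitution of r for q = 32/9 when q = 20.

r = 10

MU_r = 2·(r−1)·(q−4), MU_q = (r−1)^2.
MRS = (2/1)·(q−4)/(r−1).
Substitute q = 20: MRS = 32/(r − 1). Setting this equal to 32/9 gives r − 1 = 32/(32/9) = 9, so r = 10.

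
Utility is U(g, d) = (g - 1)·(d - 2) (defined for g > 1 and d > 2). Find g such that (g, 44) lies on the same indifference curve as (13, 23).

g = 7

U(13, 23) = 252.
Set U(g, 44) = 252 and solve.
With d = 44: (44 − 2) = 42, so (g − 1) = 252/42 = 6.
So g = 1 + 6 = 7.
Check: U(7, 44) = 252.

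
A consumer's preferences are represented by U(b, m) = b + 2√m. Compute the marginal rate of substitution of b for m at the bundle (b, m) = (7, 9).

MRS = 3

MU_b = 1, MU_m = 2/(2√m).
MRS = 1 ÷ (2/(2√m)).
At (7, 9): MRS = 3.
That is, one extra unit of b is worth 3 units of m at the margin.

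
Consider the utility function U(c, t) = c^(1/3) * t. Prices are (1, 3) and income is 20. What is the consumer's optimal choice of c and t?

MU_c = 1/3·c^(-2/3)·t and MU_t = c^(1/3).
MRS = MU_c/MU_t = (1/3)·t/c.
Tangency: set MRS = p_c/p_t = 1/3.
So (1/3)·t/c = 1/3, i.e. t = c.
Substitute into the budget 1·c + 3·t = 20: 4·c = 20, so c* = 5.
Then t* = 5.

c* = 5, t* = 5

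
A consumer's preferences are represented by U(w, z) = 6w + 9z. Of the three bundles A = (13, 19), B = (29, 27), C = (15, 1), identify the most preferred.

Evaluate utility at each bundle:
U(A) = 249.
U(B) = 417.
U(C) = 99.
Highest utility is B, so B ≻ A ≻ C.

Bundle B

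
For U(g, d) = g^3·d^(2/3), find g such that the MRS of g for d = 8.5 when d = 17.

MU_g = 3·g^2·d^(2/3) and MU_d = 2/3·g^3·d^(-1/3).
MRS = MU_g/MU_d = (4.5)·d/g.
Substitute d = 17: MRS = 76.5/g. Setting 76.5/g = 8.5 gives g = 76.5/8.5 = 9.

g = 9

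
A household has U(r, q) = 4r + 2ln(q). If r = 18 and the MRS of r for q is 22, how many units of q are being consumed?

q = 11

MU_r = 4, MU_q = 2/q.
MRS = 4 ÷ (2/q).
MRS depends only on q: 2·q = 22 ⇒ q = 22/2 = 11.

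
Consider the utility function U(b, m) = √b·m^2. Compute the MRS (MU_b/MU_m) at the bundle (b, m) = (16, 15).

MU_b = 0.5·b^(-0.5)·m^2 and MU_m = 2·√b·m.
MRS = MU_b/MU_m = (0.25)·m/b.
At (16, 15): MRS = 15/64.
The indifference curve has slope −15/64 at this bundle.

MRS = 15/64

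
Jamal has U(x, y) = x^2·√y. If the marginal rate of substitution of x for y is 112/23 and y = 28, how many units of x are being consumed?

x = 23

MU_x = 2·x·√y and MU_y = 0.5·x^2·y^(-0.5).
MRS = MU_x/MU_y = (4)·y/x.
Substitute y = 28: MRS = 112/x. Setting 112/x = 112/23 gives x = 112/(112/23) = 23.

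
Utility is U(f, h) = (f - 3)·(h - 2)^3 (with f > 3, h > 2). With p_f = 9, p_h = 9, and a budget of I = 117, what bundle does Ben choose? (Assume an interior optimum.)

f* = 5, h* = 8

MU_f = (h−2)^3, MU_h = 3·(f−3)·(h−2)^2.
MRS = (1/3)·(h−2)/(f−3).
Tangency: set MRS = p_f/p_h = 9/9 = 1.
So (1/3)·(h − 2)/(f − 3) = 1, i.e. (h − 2) = 3·(f − 3).
Rewrite the budget in excess-of-subsistence terms: 9·(f − 3) + 9·(h − 2) = 117 − 9·3 − 9·2 = 72.
Substituting, 36·(f − 3) = 72, so f − 3 = 2 and f* = 5.
Then h − 2 = 3·2 = 6, so h* = 8.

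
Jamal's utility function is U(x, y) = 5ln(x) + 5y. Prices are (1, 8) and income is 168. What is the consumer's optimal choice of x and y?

x* = 8, y* = 20

MU_x = 5/x, MU_y = 5.
MRS = 5/x ÷ 5.
Tangency: set MRS = p_x/p_y = 1/8 = 0.125.
MRS depends only on x: 1/x = 0.125 ⇒ x* = 1/0.125 = 8.
From the budget, 8·y = 168 − 1·8 = 160, so y* = 20.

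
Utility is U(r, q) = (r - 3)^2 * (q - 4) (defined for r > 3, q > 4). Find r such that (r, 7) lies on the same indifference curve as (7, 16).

r = 11

U(7, 16) = 192.
Set U(r, 7) = 192 and solve.
With q = 7: (7 − 4) = 3, so (r − 3)^2 = 192/3 = 64.
Taking the square root (with r > 3): r − 3 = 8, so r = 11.
Check: U(11, 7) = 192.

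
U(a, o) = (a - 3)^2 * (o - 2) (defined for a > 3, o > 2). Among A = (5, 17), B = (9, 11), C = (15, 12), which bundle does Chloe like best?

Evaluate utility at each bundle:
U(A) = 60.
U(B) = 324.
U(C) = 1440.
Highest utility is C, so C ≻ B ≻ A.

Bundle C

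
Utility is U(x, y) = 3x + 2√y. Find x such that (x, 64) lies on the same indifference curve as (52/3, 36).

x = 16

U(52/3, 36) = 64.
Set U(x, 64) = 64 and solve.
With y = 64: √64 = 8, so 3x = 64 − 2·8 = 48 and x = 16.
Check: U(16, 64) = 64.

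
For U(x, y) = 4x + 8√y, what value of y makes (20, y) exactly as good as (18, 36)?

y = 25

U(18, 36) = 120.
Set U(20, y) = 120 and solve.
With x = 20: 8√y = 120 − 4·20 = 40, so √y = 5 and y = 25.
Check: U(20, 25) = 120.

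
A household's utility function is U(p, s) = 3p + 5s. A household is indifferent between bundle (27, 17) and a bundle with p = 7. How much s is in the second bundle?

s = 29

U(27, 17) = 166.
Set U(7, s) = 166 and solve.
3·7 + 5s = 166 ⇒ 5s = 145 ⇒ s = 29.
Check: U(7, 29) = 166.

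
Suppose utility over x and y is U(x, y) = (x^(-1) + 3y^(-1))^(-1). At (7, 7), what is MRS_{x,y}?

MRS = 1/3

For CES with ρ = -1, MRS = (1/3)·(y/x)^2.
At (7, 7): MRS = 1/3.
That is, one extra unit of x is worth 1/3 units of y at the margin.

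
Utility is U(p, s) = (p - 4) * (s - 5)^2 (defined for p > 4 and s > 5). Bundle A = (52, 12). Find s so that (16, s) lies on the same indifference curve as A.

U(52, 12) = 2352.
Set U(16, s) = 2352 and solve.
With p = 16: (16 − 4) = 12, so (s − 5)^2 = 2352/12 = 196.
Taking the square root (with s > 5): s − 5 = 14, so s = 19.
Check: U(16, 19) = 2352.

s = 19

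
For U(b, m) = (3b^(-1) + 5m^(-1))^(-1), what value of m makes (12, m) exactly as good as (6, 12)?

U depends on (b, m) only through S = 3b^(-1) + 5m^(-1), so equal utility means equal S. At (6, 12): S = 11/12.
With b = 12: 3·12^(-1) = 0.25, so 5m^(-1) = 11/12 − 0.25 = 2/3, i.e. m^(-1) = 2/15.
Hence m = 1/(2/15) = 7.5.
Check: U(12, 7.5) = 1.0909.

m = 7.5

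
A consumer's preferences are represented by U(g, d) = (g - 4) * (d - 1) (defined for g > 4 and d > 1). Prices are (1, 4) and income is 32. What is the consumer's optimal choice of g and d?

g* = 16, d* = 4

MU_g = (d−1), MU_d = (g−4).
MRS = (d−1)/(g−4).
Tangency: set MRS = p_g/p_d = 1/4 = 0.25.
So (d − 1)/(g − 4) = 0.25, i.e. (d − 1) = 0.25·(g − 4).
Rewrite the budget in excess-of-subsistence terms: 1·(g − 4) + 4·(d − 1) = 32 − 1·4 − 4·1 = 24.
Substituting, 2·(g − 4) = 24, so g − 4 = 12 and g* = 16.
Then d − 1 = 0.25·12 = 3, so d* = 4.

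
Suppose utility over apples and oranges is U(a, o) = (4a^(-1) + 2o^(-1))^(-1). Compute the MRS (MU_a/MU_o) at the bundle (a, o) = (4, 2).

For CES with ρ = -1, MRS = (4/2)·(o/a)^2.
At (4, 2): MRS = 0.5.
The indifference curve has slope −0.5 at this bundle.

MRS = 0.5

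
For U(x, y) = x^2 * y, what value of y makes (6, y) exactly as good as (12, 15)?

U(12, 15) = 2160.
Set U(6, y) = 2160 and solve.
With x = 6: 6^2 = 36, so y = 2160/36 = 60.
Check: U(6, 60) = 2160.

y = 60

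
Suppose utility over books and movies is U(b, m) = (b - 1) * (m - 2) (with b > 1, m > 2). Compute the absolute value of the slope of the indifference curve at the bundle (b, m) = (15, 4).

MU_b = (m−2), MU_m = (b−1).
MRS = (m−2)/(b−1).
At (15, 4): MRS = 1/7.
That is, one extra unit of b is worth 1/7 units of m at the margin.

MRS = 1/7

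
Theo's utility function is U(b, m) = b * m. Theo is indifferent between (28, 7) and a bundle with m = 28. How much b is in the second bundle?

U(28, 7) = 196.
Set U(b, 28) = 196 and solve.
With m = 28: b = 196/28 = 7.
Check: U(7, 28) = 196.

b = 7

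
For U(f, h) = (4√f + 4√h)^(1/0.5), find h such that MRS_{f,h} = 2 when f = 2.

h = 8

For CES with ρ = 0.5, MRS = √(h/f).
Setting √(h/2) = 2 gives h/2 = 4 and h = 8.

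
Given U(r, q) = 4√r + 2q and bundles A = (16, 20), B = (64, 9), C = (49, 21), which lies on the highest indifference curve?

Bundle C

Evaluate utility at each bundle:
U(A) = 56.000.
U(B) = 50.000.
U(C) = 70.000.
Highest utility is C, so C ≻ A ≻ B.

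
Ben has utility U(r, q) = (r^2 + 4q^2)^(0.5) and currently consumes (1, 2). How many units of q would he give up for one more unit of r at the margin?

For CES with ρ = 2, MRS = (1/4)·(q/r)^(-1).
At (1, 2): MRS = 0.125.
The indifference curve has slope −0.125 at this bundle.

MRS = 0.125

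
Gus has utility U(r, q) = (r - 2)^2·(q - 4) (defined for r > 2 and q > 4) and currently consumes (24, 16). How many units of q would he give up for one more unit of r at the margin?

MU_r = 2·(r−2)·(q−4), MU_q = (r−2)^2.
MRS = (2/1)·(q−4)/(r−2).
At (24, 16): MRS = 12/11.
The indifference curve has slope −12/11 at this bundle.

MRS = 12/11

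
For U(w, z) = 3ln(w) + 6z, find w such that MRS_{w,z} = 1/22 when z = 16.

w = 11

MU_w = 3/w, MU_z = 6.
MRS = 3/w ÷ 6.
MRS depends only on w: 0.5/w = 1/22 ⇒ w = 0.5/(1/22) = 11.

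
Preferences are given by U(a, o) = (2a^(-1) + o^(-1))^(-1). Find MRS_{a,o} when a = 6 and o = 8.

MRS = 32/9

For CES with ρ = -1, MRS = (2/1)·(o/a)^2.
At (6, 8): MRS = 32/9.
So at (6, 8) the consumer would give up 32/9 units of o for one more unit of a.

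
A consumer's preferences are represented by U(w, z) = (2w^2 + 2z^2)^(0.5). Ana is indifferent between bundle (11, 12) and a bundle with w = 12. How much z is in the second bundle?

U depends on (w, z) only through S = 2w^2 + 2z^2, so equal utility means equal S. At (11, 12): S = 530.
With w = 12: 2·12^2 = 288, so 2z^2 = 530 − 288 = 242, i.e. z^2 = 121.
Hence z = √121 = 11.
Check: U(12, 11) = 23.0217.

z = 11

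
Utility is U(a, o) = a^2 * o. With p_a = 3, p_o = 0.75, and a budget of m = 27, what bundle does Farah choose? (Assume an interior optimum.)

a* = 6, o* = 12

MU_a = 2·a·o and MU_o = a^2.
MRS = MU_a/MU_o = (2/1)·o/a.
Tangency: set MRS = p_a/p_o = 3/0.75 = 4.
So (2/1)·o/a = 4, i.e. o = 2·a.
Substitute into the budget 3·a + 0.75·o = 27: 4.5·a = 27, so a* = 6.
Then o* = 2·6 = 12.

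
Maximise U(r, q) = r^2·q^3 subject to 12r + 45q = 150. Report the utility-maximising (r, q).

MU_r = 2·r·q^3 and MU_q = 3·r^2·q^2.
MRS = MU_r/MU_q = (2/3)·q/r.
Tangency: set MRS = p_r/p_q = 12/45 = 4/15.
So (2/3)·q/r = 4/15, i.e. q = 0.4·r.
Substitute into the budget 12·r + 45·q = 150: 30·r = 150, so r* = 5.
Then q* = 0.4·5 = 2.

r* = 5, q* = 2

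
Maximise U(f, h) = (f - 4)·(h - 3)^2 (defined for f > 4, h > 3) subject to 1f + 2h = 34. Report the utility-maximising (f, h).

f* = 12, h* = 11

MU_f = (h−3)^2, MU_h = 2·(f−4)·(h−3).
MRS = (1/2)·(h−3)/(f−4).
Tangency: set MRS = p_f/p_h = 1/2 = 0.5.
So (1/2)·(h − 3)/(f − 4) = 0.5, i.e. (h − 3) = (f − 4).
Rewrite the budget in excess-of-subsistence terms: 1·(f − 4) + 2·(h − 3) = 34 − 1·4 − 2·3 = 24.
Substituting, 3·(f − 4) = 24, so f − 4 = 8 and f* = 12.
Then h − 3 = 8, so h* = 11.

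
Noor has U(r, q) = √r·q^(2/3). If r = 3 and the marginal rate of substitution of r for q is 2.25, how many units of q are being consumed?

MU_r = 0.5·r^(-0.5)·q^(2/3) and MU_q = 2/3·√r·q^(-1/3).
MRS = MU_r/MU_q = (0.75)·q/r.
Substitute r = 3: MRS = q/4. Setting q/4 = 2.25 gives q = 2.25·4 = 9.

q = 9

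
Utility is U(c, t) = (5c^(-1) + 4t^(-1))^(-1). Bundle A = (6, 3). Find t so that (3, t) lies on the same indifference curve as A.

t = 8

U depends on (c, t) only through S = 5c^(-1) + 4t^(-1), so equal utility means equal S. At (6, 3): S = 13/6.
With c = 3: 5·3^(-1) = 5/3, so 4t^(-1) = 13/6 − 5/3 = 0.5, i.e. t^(-1) = 0.125.
Hence t = 1/0.125 = 8.
Check: U(3, 8) = 0.4615.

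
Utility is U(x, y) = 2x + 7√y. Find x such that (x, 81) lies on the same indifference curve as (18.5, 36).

U(18.5, 36) = 79.
Set U(x, 81) = 79 and solve.
With y = 81: √81 = 9, so 2x = 79 − 7·9 = 16 and x = 8.
Check: U(8, 81) = 79.

x = 8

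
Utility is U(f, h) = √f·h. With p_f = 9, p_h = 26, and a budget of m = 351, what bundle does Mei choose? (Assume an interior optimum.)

MU_f = 0.5·f^(-0.5)·h and MU_h = √f.
MRS = MU_f/MU_h = (0.5)·h/f.
Tangency: set MRS = p_f/p_h = 9/26.
So (0.5)·h/f = 9/26, i.e. h = (9/13)·f.
Substitute into the budget 9·f + 26·h = 351: 27·f = 351, so f* = 13.
Then h* = (9/13)·13 = 9.

f* = 13, h* = 9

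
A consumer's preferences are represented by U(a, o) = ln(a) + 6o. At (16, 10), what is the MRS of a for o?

MU_a = 1/a, MU_o = 6.
MRS = 1/a ÷ 6.
At (16, 10): MRS = 1/96.
That is, one extra unit of a is worth 1/96 units of o at the margin.

MRS = 1/96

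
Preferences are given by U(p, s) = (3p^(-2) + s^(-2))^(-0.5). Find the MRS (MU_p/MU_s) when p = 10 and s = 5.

For CES with ρ = -2, MRS = (3/1)·(s/p)^3.
At (10, 5): MRS = 0.375.
So at (10, 5) the consumer would give up 0.375 units of s for one more unit of p.

MRS = 0.375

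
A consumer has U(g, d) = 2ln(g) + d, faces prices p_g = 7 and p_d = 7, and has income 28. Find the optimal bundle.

g* = 2, d* = 2

MU_g = 2/g, MU_d = 1.
MRS = 2/g ÷ 1.
Tangency: set MRS = p_g/p_d = 7/7 = 1.
MRS depends only on g: 2/g = 1 ⇒ g* = 2/1 = 2.
From the budget, 7·d = 28 − 7·2 = 14, so d* = 2.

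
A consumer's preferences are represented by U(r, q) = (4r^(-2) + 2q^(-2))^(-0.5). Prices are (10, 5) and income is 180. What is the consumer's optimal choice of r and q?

For CES with ρ = -2, MRS = (4/2)·(q/r)^3.
Tangency: set MRS = p_r/p_q = 10/5 = 2.
So (q/r)^3 = 1; taking the cube root, q/r = 1, i.e. q = r.
Substitute into the budget 10·r + 5·q = 180: 15·r = 180, so r* = 12 and q* = 12.

r* = 12, q* = 12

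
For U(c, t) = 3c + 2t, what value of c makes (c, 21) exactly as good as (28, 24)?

c = 30

U(28, 24) = 132.
Set U(c, 21) = 132 and solve.
3c + 2·21 = 132 ⇒ 3c = 90 ⇒ c = 30.
Check: U(30, 21) = 132.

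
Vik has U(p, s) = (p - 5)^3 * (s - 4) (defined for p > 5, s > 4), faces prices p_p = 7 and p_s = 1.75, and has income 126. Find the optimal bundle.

p* = 14, s* = 16

MU_p = 3·(p−5)^2·(s−4), MU_s = (p−5)^3.
MRS = (3/1)·(s−4)/(p−5).
Tangency: set MRS = p_p/p_s = 7/1.75 = 4.
So (3/1)·(s − 4)/(p − 5) = 4, i.e. (s − 4) = (4/3)·(p − 5).
Rewrite the budget in excess-of-subsistence terms: 7·(p − 5) + 1.75·(s − 4) = 126 − 7·5 − 1.75·4 = 84.
Substituting, (28/3)·(p − 5) = 84, so p − 5 = 9 and p* = 14.
Then s − 4 = (4/3)·9 = 12, so s* = 16.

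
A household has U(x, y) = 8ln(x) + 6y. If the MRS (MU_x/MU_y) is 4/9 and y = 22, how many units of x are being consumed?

MU_x = 8/x, MU_y = 6.
MRS = 8/x ÷ 6.
MRS depends only on x: (4/3)/x = 4/9 ⇒ x = (4/3)/(4/9) = 3.

x = 3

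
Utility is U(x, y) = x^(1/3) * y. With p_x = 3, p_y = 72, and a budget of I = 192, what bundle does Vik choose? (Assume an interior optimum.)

x* = 16, y* = 2

MU_x = 1/3·x^(-2/3)·y and MU_y = x^(1/3).
MRS = MU_x/MU_y = (1/3)·y/x.
Tangency: set MRS = p_x/p_y = 3/72 = 1/24.
So (1/3)·y/x = 1/24, i.e. y = 0.125·x.
Substitute into the budget 3·x + 72·y = 192: 12·x = 192, so x* = 16.
Then y* = 0.125·16 = 2.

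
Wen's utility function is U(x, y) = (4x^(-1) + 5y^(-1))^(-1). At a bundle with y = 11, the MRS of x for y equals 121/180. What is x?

x = 12

For CES with ρ = -1, MRS = (4/5)·(y/x)^2.
Setting (4/5)·(11/x)^2 = 121/180 gives (11/x)^2 = 121/144, so 11/x = 11/12 and x = 12.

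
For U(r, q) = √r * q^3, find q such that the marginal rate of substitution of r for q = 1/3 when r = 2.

q = 4

MU_r = 0.5·r^(-0.5)·q^3 and MU_q = 3·√r·q^2.
MRS = MU_r/MU_q = (1/6)·q/r.
Substitute r = 2: MRS = q/12. Setting q/12 = 1/3 gives q = (1/3)·12 = 4.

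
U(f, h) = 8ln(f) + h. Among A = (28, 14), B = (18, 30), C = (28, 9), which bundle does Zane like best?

Bundle B

Evaluate utility at each bundle:
U(A) = 40.658.
U(B) = 53.123.
U(C) = 35.658.
Highest utility is B, so B ≻ A ≻ C.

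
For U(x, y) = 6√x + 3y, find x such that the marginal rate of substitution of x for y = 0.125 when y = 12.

MU_x = 6/(2√x), MU_y = 3.
MRS = 6/(2√x) ÷ 3.
MRS depends only on x: 1/√x = 0.125 ⇒ √x = 1/0.125 = 8 ⇒ x = 64.

x = 64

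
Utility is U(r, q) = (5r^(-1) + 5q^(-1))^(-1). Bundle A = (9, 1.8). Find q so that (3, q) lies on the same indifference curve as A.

q = 3

U depends on (r, q) only through S = 5r^(-1) + 5q^(-1), so equal utility means equal S. At (9, 1.8): S = 10/3.
With r = 3: 5·3^(-1) = 5/3, so 5q^(-1) = 10/3 − 5/3 = 5/3, i.e. q^(-1) = 1/3.
Hence q = 1/(1/3) = 3.
Check: U(3, 3) = 0.3.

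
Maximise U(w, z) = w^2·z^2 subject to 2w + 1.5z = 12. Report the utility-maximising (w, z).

MU_w = 2·w·z^2 and MU_z = 2·w^2·z.
MRS = MU_w/MU_z = z/w.
Tangency: set MRS = p_w/p_z = 2/1.5 = 4/3.
So z/w = 4/3, i.e. z = (4/3)·w.
Substitute into the budget 2·w + 1.5·z = 12: 4·w = 12, so w* = 3.
Then z* = (4/3)·3 = 4.

w* = 3, z* = 4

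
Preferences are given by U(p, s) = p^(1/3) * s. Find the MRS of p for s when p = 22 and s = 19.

MU_p = 1/3·p^(-2/3)·s and MU_s = p^(1/3).
MRS = MU_p/MU_s = (1/3)·s/p.
At (22, 19): MRS = 19/66.
The indifference curve has slope −19/66 at this bundle.

MRS = 19/66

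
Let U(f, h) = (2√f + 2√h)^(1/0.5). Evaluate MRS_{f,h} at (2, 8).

For CES with ρ = 0.5, MRS = √(h/f).
At (2, 8): MRS = 2.
So at (2, 8) the consumer would give up 2 units of h for one more unit of f.

MRS = 2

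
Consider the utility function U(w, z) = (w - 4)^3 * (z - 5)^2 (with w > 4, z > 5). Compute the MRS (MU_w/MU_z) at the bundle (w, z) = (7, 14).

MU_w = 3·(w−4)^2·(z−5)^2, MU_z = 2·(w−4)^3·(z−5).
MRS = (3/2)·(z−5)/(w−4).
At (7, 14): MRS = 4.5.
The indifference curve has slope −4.5 at this bundle.

MRS = 4.5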